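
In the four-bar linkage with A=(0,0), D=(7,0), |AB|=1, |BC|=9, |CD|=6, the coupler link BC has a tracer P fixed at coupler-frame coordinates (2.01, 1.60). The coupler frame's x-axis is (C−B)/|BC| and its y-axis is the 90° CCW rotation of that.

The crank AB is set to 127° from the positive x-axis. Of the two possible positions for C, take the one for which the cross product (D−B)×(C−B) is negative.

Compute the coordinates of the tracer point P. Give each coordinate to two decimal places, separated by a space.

A=(0,0), D=(7.00,0)
B = A + 1.00·(cos127°, sin127°) = (-0.6018, 0.7986)
|BD| = 7.6437
circle(B,9.00) ∩ circle(D,6.00): a=6.7654, h=5.9354
  candidates: C₊=(6.7467,5.9947) cross=45.368; C₋=(5.5065,-5.8111) cross=-45.368
  mode - wants cross < 0 → take C=(5.5065,-5.8111) (cross=-45.368)
ex = (C−B)/|BC| = (0.6787,-0.7344); ey = (0.7344,0.6787)
P = B + 2.01·ex + 1.60·ey = (1.9374,0.4084)

1.94 0.41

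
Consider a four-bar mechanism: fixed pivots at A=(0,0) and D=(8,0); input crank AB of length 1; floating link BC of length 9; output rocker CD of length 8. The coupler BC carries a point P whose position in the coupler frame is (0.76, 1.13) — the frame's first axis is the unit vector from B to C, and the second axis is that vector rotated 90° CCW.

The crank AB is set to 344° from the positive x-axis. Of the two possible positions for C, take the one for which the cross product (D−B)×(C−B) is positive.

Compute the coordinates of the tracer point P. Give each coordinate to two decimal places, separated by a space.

0.35 0.94

A=(0,0), D=(8.00,0)
B = A + 1.00·(cos344°, sin344°) = (0.9613, -0.2756)
|BD| = 7.0441
circle(B,9.00) ∩ circle(D,8.00): a=4.7287, h=7.6576
  candidates: C₊=(5.3867,7.5611) cross=53.941; C₋=(5.9860,-7.7423) cross=-53.941
  mode + wants cross > 0 → take C=(5.3867,7.5611) (cross=53.941)
ex = (C−B)/|BC| = (0.4917,0.8708); ey = (-0.8708,0.4917)
P = B + 0.76·ex + 1.13·ey = (0.3510,0.9418)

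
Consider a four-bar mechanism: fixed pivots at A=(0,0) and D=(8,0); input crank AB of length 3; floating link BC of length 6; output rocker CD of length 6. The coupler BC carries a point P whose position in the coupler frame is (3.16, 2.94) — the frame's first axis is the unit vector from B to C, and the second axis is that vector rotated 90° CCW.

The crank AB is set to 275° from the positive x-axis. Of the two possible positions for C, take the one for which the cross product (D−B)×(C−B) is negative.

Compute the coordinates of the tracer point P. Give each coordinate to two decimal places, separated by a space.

A=(0,0), D=(8.00,0)
B = A + 3.00·(cos275°, sin275°) = (0.2615, -2.9886)
|BD| = 8.2956
circle(B,6.00) ∩ circle(D,6.00): a=4.1478, h=4.3354
  candidates: C₊=(2.5688,2.5500) cross=35.965; C₋=(5.6926,-5.5386) cross=-35.965
  mode - wants cross < 0 → take C=(5.6926,-5.5386) (cross=-35.965)
ex = (C−B)/|BC| = (0.9052,-0.4250); ey = (0.4250,0.9052)
P = B + 3.16·ex + 2.94·ey = (4.3714,-1.6703)

4.37 -1.67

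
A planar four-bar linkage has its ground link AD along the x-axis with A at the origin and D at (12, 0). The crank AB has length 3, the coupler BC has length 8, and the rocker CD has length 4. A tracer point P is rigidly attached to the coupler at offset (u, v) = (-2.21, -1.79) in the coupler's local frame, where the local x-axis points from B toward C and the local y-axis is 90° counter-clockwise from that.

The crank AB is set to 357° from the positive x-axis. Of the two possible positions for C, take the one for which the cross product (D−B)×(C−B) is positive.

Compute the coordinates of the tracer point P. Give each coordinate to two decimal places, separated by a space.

1.86 -2.76

A=(0,0), D=(12.00,0)
B = A + 3.00·(cos357°, sin357°) = (2.9959, -0.1570)
|BD| = 9.0055
circle(B,8.00) ∩ circle(D,4.00): a=7.1678, h=3.5529
  candidates: C₊=(10.1006,3.5203) cross=31.995; C₋=(10.2245,-3.5844) cross=-31.995
  mode + wants cross > 0 → take C=(10.1006,3.5203) (cross=31.995)
ex = (C−B)/|BC| = (0.8881,0.4597); ey = (-0.4597,0.8881)
P = B + -2.21·ex + -1.79·ey = (1.8560,-2.7625)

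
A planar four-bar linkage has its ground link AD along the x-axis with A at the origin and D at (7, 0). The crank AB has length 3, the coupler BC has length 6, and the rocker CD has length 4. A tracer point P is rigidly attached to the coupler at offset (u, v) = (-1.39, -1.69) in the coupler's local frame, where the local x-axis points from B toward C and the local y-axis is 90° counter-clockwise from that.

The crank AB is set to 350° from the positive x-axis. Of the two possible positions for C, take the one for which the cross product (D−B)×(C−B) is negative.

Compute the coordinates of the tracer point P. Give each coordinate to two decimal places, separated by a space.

0.85 -1.14

A=(0,0), D=(7.00,0)
B = A + 3.00·(cos350°, sin350°) = (2.9544, -0.5209)
|BD| = 4.0790
circle(B,6.00) ∩ circle(D,4.00): a=4.4911, h=3.9787
  candidates: C₊=(6.9006,3.9988) cross=16.229; C₋=(7.9169,-3.8935) cross=-16.229
  mode - wants cross < 0 → take C=(7.9169,-3.8935) (cross=-16.229)
ex = (C−B)/|BC| = (0.8271,-0.5621); ey = (0.5621,0.8271)
P = B + -1.39·ex + -1.69·ey = (0.8549,-1.1374)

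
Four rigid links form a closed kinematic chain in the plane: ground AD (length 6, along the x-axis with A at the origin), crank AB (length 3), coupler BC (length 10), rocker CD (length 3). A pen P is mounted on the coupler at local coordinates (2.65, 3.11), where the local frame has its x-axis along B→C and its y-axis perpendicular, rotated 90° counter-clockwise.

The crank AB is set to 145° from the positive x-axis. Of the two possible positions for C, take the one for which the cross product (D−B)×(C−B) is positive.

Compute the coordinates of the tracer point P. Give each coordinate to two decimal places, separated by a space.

-0.09 5.05

A=(0,0), D=(6.00,0)
B = A + 3.00·(cos145°, sin145°) = (-2.4575, 1.7207)
|BD| = 8.6307
circle(B,10.00) ∩ circle(D,3.00): a=9.5872, h=2.8434
  candidates: C₊=(7.5042,2.5956) cross=24.541; C₋=(6.3704,-2.9770) cross=-24.541
  mode + wants cross > 0 → take C=(7.5042,2.5956) (cross=24.541)
ex = (C−B)/|BC| = (0.9962,0.0875); ey = (-0.0875,0.9962)
P = B + 2.65·ex + 3.11·ey = (-0.0897,5.0507)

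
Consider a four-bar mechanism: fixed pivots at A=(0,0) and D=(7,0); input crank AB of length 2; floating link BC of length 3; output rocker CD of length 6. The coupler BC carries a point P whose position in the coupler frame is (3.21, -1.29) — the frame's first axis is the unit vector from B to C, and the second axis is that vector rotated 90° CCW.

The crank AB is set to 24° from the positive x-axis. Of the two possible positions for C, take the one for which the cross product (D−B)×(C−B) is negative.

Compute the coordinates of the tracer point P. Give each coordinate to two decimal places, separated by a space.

0.09 -2.18

A=(0,0), D=(7.00,0)
B = A + 2.00·(cos24°, sin24°) = (1.8271, 0.8135)
|BD| = 5.2365
circle(B,3.00) ∩ circle(D,6.00): a=0.0402, h=2.9997
  candidates: C₊=(2.3328,3.7705) cross=15.708; C₋=(1.4008,-2.1561) cross=-15.708
  mode - wants cross < 0 → take C=(1.4008,-2.1561) (cross=-15.708)
ex = (C−B)/|BC| = (-0.1421,-0.9899); ey = (0.9899,-0.1421)
P = B + 3.21·ex + -1.29·ey = (0.0940,-2.1806)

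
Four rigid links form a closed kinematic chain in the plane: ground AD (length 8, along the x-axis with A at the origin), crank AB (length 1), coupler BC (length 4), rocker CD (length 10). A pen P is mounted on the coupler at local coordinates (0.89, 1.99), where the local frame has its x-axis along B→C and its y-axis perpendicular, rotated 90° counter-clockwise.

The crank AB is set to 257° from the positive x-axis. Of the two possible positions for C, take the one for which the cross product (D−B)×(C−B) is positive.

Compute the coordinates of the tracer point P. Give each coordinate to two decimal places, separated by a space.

A=(0,0), D=(8.00,0)
B = A + 1.00·(cos257°, sin257°) = (-0.2250, -0.9744)
|BD| = 8.2825
circle(B,4.00) ∩ circle(D,10.00): a=-0.9297, h=3.8905
  candidates: C₊=(-1.6059,2.7797) cross=32.223; C₋=(-0.6905,-4.9472) cross=-32.223
  mode + wants cross > 0 → take C=(-1.6059,2.7797) (cross=32.223)
ex = (C−B)/|BC| = (-0.3452,0.9385); ey = (-0.9385,-0.3452)
P = B + 0.89·ex + 1.99·ey = (-2.3999,-0.8261)

-2.40 -0.83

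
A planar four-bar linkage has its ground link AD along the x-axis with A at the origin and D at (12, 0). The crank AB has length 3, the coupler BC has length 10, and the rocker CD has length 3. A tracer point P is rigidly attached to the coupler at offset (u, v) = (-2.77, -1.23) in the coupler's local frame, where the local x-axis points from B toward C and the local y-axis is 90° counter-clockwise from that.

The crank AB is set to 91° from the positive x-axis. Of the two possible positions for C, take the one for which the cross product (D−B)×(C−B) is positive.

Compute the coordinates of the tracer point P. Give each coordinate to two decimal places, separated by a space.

-2.92 2.01

A=(0,0), D=(12.00,0)
B = A + 3.00·(cos91°, sin91°) = (-0.0524, 2.9995)
|BD| = 12.4200
circle(B,10.00) ∩ circle(D,3.00): a=9.8734, h=1.5859
  candidates: C₊=(9.9118,2.1540) cross=19.697; C₋=(9.1458,-0.9239) cross=-19.697
  mode + wants cross > 0 → take C=(9.9118,2.1540) (cross=19.697)
ex = (C−B)/|BC| = (0.9964,-0.0846); ey = (0.0846,0.9964)
P = B + -2.77·ex + -1.23·ey = (-2.9164,2.0082)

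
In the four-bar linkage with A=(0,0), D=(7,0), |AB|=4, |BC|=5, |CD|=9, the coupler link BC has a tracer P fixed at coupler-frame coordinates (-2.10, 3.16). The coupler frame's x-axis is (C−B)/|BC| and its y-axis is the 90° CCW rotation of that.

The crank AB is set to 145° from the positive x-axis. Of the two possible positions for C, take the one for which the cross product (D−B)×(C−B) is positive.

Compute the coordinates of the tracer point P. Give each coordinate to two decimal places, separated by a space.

A=(0,0), D=(7.00,0)
B = A + 4.00·(cos145°, sin145°) = (-3.2766, 2.2943)
|BD| = 10.5296
circle(B,5.00) ∩ circle(D,9.00): a=2.6056, h=4.2674
  candidates: C₊=(0.1962,5.8914) cross=44.934; C₋=(-1.6634,-2.4383) cross=-44.934
  mode + wants cross > 0 → take C=(0.1962,5.8914) (cross=44.934)
ex = (C−B)/|BC| = (0.6946,0.7194); ey = (-0.7194,0.6946)
P = B + -2.10·ex + 3.16·ey = (-7.0086,2.9784)

-7.01 2.98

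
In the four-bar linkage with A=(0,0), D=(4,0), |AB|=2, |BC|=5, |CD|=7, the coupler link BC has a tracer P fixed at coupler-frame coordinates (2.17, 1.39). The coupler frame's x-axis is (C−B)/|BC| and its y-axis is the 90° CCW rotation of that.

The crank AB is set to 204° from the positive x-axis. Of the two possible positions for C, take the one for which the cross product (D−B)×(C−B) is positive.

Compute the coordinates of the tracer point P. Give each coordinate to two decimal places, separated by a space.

-3.12 1.41

A=(0,0), D=(4.00,0)
B = A + 2.00·(cos204°, sin204°) = (-1.8271, -0.8135)
|BD| = 5.8836
circle(B,5.00) ∩ circle(D,7.00): a=0.9022, h=4.9179
  candidates: C₊=(-1.6135,4.1820) cross=28.935; C₋=(-0.2536,-5.5594) cross=-28.935
  mode + wants cross > 0 → take C=(-1.6135,4.1820) (cross=28.935)
ex = (C−B)/|BC| = (0.0427,0.9991); ey = (-0.9991,0.0427)
P = B + 2.17·ex + 1.39·ey = (-3.1231,1.4139)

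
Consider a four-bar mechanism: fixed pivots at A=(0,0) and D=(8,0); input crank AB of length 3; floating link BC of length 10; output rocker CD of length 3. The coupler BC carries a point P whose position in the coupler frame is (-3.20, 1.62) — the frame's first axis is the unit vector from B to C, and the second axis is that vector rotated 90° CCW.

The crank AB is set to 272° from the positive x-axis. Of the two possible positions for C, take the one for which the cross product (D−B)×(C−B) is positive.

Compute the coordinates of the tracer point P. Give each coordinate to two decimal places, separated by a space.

A=(0,0), D=(8.00,0)
B = A + 3.00·(cos272°, sin272°) = (0.1047, -2.9982)
|BD| = 8.4454
circle(B,10.00) ∩ circle(D,3.00): a=9.6102, h=2.7646
  candidates: C₊=(8.1075,2.9981) cross=23.348; C₋=(10.0704,-2.1710) cross=-23.348
  mode + wants cross > 0 → take C=(8.1075,2.9981) (cross=23.348)
ex = (C−B)/|BC| = (0.8003,0.5996); ey = (-0.5996,0.8003)
P = B + -3.20·ex + 1.62·ey = (-3.4276,-3.6205)

-3.43 -3.62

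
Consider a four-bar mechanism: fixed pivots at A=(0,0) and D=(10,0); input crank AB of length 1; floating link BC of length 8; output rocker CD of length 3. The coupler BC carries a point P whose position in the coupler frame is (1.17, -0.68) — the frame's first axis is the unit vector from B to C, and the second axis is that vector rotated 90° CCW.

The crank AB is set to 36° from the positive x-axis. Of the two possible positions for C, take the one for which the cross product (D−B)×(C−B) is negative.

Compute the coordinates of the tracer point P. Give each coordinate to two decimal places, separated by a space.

1.64 -0.48

A=(0,0), D=(10.00,0)
B = A + 1.00·(cos36°, sin36°) = (0.8090, 0.5878)
|BD| = 9.2098
circle(B,8.00) ∩ circle(D,3.00): a=7.5908, h=2.5257
  candidates: C₊=(8.5456,2.6239) cross=23.261; C₋=(8.2232,-2.4172) cross=-23.261
  mode - wants cross < 0 → take C=(8.2232,-2.4172) (cross=-23.261)
ex = (C−B)/|BC| = (0.9268,-0.3756); ey = (0.3756,0.9268)
P = B + 1.17·ex + -0.68·ey = (1.6379,-0.4819)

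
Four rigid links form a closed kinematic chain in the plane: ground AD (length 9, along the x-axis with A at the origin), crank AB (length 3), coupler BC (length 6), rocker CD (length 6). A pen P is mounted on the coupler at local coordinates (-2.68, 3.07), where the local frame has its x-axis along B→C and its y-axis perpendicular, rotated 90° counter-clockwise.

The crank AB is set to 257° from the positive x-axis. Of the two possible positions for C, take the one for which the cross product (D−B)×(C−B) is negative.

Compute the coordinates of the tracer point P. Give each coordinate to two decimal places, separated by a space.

A=(0,0), D=(9.00,0)
B = A + 3.00·(cos257°, sin257°) = (-0.6749, -2.9231)
|BD| = 10.1068
circle(B,6.00) ∩ circle(D,6.00): a=5.0534, h=3.2347
  candidates: C₊=(3.2270,1.6349) cross=32.692; C₋=(5.0981,-4.5580) cross=-32.692
  mode - wants cross < 0 → take C=(5.0981,-4.5580) (cross=-32.692)
ex = (C−B)/|BC| = (0.9622,-0.2725); ey = (0.2725,0.9622)
P = B + -2.68·ex + 3.07·ey = (-2.4169,0.7610)

-2.42 0.76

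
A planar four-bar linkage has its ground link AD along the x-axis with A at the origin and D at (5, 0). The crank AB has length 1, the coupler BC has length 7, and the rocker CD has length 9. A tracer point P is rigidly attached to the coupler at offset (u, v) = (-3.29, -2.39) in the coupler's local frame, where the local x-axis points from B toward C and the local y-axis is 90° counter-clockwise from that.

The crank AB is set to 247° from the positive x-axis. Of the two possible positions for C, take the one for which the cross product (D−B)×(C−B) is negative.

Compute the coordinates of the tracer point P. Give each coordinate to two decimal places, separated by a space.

-3.22 2.00

A=(0,0), D=(5.00,0)
B = A + 1.00·(cos247°, sin247°) = (-0.3907, -0.9205)
|BD| = 5.4688
circle(B,7.00) ∩ circle(D,9.00): a=-0.1913, h=6.9974
  candidates: C₊=(-1.7571,5.9448) cross=38.267; C₋=(0.5985,-7.8503) cross=-38.267
  mode - wants cross < 0 → take C=(0.5985,-7.8503) (cross=-38.267)
ex = (C−B)/|BC| = (0.1413,-0.9900); ey = (0.9900,0.1413)
P = B + -3.29·ex + -2.39·ey = (-3.2217,1.9987)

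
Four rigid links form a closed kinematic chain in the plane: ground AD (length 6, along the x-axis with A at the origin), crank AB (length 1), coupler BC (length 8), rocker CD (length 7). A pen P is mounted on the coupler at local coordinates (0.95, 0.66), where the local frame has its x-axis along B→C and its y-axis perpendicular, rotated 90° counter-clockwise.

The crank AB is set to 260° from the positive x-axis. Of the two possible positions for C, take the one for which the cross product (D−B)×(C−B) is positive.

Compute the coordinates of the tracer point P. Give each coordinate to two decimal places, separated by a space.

A=(0,0), D=(6.00,0)
B = A + 1.00·(cos260°, sin260°) = (-0.1736, -0.9848)
|BD| = 6.2517
circle(B,8.00) ∩ circle(D,7.00): a=4.3255, h=6.7298
  candidates: C₊=(3.0378,6.3423) cross=42.073; C₋=(5.1580,-6.9492) cross=-42.073
  mode + wants cross > 0 → take C=(3.0378,6.3423) (cross=42.073)
ex = (C−B)/|BC| = (0.4014,0.9159); ey = (-0.9159,0.4014)
P = B + 0.95·ex + 0.66·ey = (-0.3968,0.1502)

-0.40 0.15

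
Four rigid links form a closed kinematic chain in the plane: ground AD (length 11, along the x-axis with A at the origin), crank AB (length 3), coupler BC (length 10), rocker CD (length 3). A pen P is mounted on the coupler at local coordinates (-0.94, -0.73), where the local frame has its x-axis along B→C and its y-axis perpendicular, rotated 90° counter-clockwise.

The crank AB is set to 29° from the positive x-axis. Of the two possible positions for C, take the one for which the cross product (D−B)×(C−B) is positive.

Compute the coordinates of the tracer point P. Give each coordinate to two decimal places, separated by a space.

A=(0,0), D=(11.00,0)
B = A + 3.00·(cos29°, sin29°) = (2.6239, 1.4544)
|BD| = 8.5015
circle(B,10.00) ∩ circle(D,3.00): a=9.6027, h=2.7906
  candidates: C₊=(12.5624,2.5610) cross=23.724; C₋=(11.6076,-2.9378) cross=-23.724
  mode + wants cross > 0 → take C=(12.5624,2.5610) (cross=23.724)
ex = (C−B)/|BC| = (0.9939,0.1107); ey = (-0.1107,0.9939)
P = B + -0.94·ex + -0.73·ey = (1.7704,0.6249)

1.77 0.62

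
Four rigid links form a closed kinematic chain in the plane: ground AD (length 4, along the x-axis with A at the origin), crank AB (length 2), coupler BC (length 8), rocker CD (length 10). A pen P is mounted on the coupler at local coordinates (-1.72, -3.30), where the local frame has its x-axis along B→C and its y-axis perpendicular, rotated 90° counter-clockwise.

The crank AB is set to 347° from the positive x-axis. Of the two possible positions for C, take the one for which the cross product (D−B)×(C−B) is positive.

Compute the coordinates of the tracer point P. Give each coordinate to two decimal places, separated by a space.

A=(0,0), D=(4.00,0)
B = A + 2.00·(cos347°, sin347°) = (1.9487, -0.4499)
|BD| = 2.1000
circle(B,8.00) ∩ circle(D,10.00): a=-7.5213, h=2.7257
  candidates: C₊=(-5.9819,0.6012) cross=5.724; C₋=(-4.8140,-4.7237) cross=-5.724
  mode + wants cross > 0 → take C=(-5.9819,0.6012) (cross=5.724)
ex = (C−B)/|BC| = (-0.9913,0.1314); ey = (-0.1314,-0.9913)
P = B + -1.72·ex + -3.30·ey = (4.0874,2.5955)

4.09 2.60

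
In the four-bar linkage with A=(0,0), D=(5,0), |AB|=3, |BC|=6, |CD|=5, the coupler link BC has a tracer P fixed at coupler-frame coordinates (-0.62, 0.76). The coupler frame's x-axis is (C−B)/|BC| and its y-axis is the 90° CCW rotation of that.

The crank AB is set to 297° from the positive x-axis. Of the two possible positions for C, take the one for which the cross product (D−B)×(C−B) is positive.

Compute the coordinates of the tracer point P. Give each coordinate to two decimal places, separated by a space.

0.61 -3.30

A=(0,0), D=(5.00,0)
B = A + 3.00·(cos297°, sin297°) = (1.3620, -2.6730)
|BD| = 4.5145
circle(B,6.00) ∩ circle(D,5.00): a=3.4755, h=4.8909
  candidates: C₊=(1.2669,3.3262) cross=22.080; C₋=(7.0587,-4.5565) cross=-22.080
  mode + wants cross > 0 → take C=(1.2669,3.3262) (cross=22.080)
ex = (C−B)/|BC| = (-0.0158,0.9999); ey = (-0.9999,-0.0158)
P = B + -0.62·ex + 0.76·ey = (0.6119,-3.3050)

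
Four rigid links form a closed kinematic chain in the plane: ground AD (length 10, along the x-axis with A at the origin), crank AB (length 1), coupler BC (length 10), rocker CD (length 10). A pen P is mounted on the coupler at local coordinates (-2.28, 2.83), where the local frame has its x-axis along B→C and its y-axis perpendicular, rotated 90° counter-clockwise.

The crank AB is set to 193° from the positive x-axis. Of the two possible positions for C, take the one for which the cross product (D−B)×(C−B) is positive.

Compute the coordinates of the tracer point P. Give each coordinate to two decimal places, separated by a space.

A=(0,0), D=(10.00,0)
B = A + 1.00·(cos193°, sin193°) = (-0.9744, -0.2250)
|BD| = 10.9767
circle(B,10.00) ∩ circle(D,10.00): a=5.4883, h=8.3593
  candidates: C₊=(4.3415,8.2451) cross=91.757; C₋=(4.6841,-8.4700) cross=-91.757
  mode + wants cross > 0 → take C=(4.3415,8.2451) (cross=91.757)
ex = (C−B)/|BC| = (0.5316,0.8470); ey = (-0.8470,0.5316)
P = B + -2.28·ex + 2.83·ey = (-4.5834,-0.6517)

-4.58 -0.65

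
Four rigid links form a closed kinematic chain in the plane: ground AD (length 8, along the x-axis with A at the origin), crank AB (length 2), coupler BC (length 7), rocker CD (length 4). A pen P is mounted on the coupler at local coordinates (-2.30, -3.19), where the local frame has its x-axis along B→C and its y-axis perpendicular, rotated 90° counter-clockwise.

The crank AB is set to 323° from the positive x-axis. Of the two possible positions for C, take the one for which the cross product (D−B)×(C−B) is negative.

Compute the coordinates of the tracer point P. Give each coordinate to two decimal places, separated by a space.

-1.79 -3.21

A=(0,0), D=(8.00,0)
B = A + 2.00·(cos323°, sin323°) = (1.5973, -1.2036)
|BD| = 6.5149
circle(B,7.00) ∩ circle(D,4.00): a=5.7901, h=3.9338
  candidates: C₊=(6.5609,3.7322) cross=25.628; C₋=(8.0145,-4.0000) cross=-25.628
  mode - wants cross < 0 → take C=(8.0145,-4.0000) (cross=-25.628)
ex = (C−B)/|BC| = (0.9167,-0.3995); ey = (0.3995,0.9167)
P = B + -2.30·ex + -3.19·ey = (-1.7856,-3.2092)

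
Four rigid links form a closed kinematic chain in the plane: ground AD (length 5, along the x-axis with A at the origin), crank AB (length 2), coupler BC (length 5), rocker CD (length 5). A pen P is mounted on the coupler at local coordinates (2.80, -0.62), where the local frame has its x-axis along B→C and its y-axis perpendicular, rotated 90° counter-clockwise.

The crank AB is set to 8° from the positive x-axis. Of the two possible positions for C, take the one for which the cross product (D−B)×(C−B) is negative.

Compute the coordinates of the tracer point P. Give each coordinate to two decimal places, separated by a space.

A=(0,0), D=(5.00,0)
B = A + 2.00·(cos8°, sin8°) = (1.9805, 0.2783)
|BD| = 3.0323
circle(B,5.00) ∩ circle(D,5.00): a=1.5161, h=4.7646
  candidates: C₊=(3.9276,4.8836) cross=14.448; C₋=(3.0529,-4.6053) cross=-14.448
  mode - wants cross < 0 → take C=(3.0529,-4.6053) (cross=-14.448)
ex = (C−B)/|BC| = (0.2145,-0.9767); ey = (0.9767,0.2145)
P = B + 2.80·ex + -0.62·ey = (1.9755,-2.5895)

1.98 -2.59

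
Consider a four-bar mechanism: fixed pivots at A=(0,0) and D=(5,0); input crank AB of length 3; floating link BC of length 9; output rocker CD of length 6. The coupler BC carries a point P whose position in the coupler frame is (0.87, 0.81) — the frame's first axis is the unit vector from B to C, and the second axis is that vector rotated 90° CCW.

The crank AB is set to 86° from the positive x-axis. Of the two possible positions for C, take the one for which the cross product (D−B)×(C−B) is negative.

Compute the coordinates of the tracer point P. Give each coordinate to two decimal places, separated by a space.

A=(0,0), D=(5.00,0)
B = A + 3.00·(cos86°, sin86°) = (0.2093, 2.9927)
|BD| = 5.6487
circle(B,9.00) ∩ circle(D,6.00): a=6.8076, h=5.8870
  candidates: C₊=(9.1019,4.3789) cross=33.254; C₋=(2.8639,-5.6069) cross=-33.254
  mode - wants cross < 0 → take C=(2.8639,-5.6069) (cross=-33.254)
ex = (C−B)/|BC| = (0.2950,-0.9555); ey = (0.9555,0.2950)
P = B + 0.87·ex + 0.81·ey = (1.2398,2.4003)

1.24 2.40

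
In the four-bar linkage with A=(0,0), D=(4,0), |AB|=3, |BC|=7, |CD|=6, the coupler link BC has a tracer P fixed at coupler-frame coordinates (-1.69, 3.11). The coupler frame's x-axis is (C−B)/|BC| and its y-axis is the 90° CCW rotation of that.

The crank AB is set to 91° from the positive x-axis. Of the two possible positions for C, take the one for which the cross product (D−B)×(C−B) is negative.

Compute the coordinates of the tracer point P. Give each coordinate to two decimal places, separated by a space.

A=(0,0), D=(4.00,0)
B = A + 3.00·(cos91°, sin91°) = (-0.0524, 2.9995)
|BD| = 5.0417
circle(B,7.00) ∩ circle(D,6.00): a=3.8101, h=5.8722
  candidates: C₊=(6.5037,5.4526) cross=29.606; C₋=(-0.4836,-3.9872) cross=-29.606
  mode - wants cross < 0 → take C=(-0.4836,-3.9872) (cross=-29.606)
ex = (C−B)/|BC| = (-0.0616,-0.9981); ey = (0.9981,-0.0616)
P = B + -1.69·ex + 3.11·ey = (3.1558,4.4947)

3.16 4.49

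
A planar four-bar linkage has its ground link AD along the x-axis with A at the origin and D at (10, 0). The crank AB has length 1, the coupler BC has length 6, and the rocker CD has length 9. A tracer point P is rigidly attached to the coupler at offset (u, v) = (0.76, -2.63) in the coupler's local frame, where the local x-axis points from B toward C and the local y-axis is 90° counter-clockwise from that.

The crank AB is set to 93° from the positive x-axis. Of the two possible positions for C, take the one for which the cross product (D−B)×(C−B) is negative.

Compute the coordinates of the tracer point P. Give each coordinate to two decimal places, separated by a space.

-2.19 -0.71

A=(0,0), D=(10.00,0)
B = A + 1.00·(cos93°, sin93°) = (-0.0523, 0.9986)
|BD| = 10.1018
circle(B,6.00) ∩ circle(D,9.00): a=2.8236, h=5.2941
  candidates: C₊=(3.2808,5.9877) cross=53.480; C₋=(2.2341,-4.5487) cross=-53.480
  mode - wants cross < 0 → take C=(2.2341,-4.5487) (cross=-53.480)
ex = (C−B)/|BC| = (0.3811,-0.9245); ey = (0.9245,0.3811)
P = B + 0.76·ex + -2.63·ey = (-2.1943,-0.7062)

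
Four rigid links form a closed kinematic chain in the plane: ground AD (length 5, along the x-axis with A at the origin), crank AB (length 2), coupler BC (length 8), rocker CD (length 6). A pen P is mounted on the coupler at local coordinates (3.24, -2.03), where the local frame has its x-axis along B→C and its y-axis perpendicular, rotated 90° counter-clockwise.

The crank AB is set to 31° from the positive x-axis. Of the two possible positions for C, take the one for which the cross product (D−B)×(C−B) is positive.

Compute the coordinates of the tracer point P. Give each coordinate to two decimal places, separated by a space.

5.52 0.64

A=(0,0), D=(5.00,0)
B = A + 2.00·(cos31°, sin31°) = (1.7143, 1.0301)
|BD| = 3.4433
circle(B,8.00) ∩ circle(D,6.00): a=5.7875, h=5.5231
  candidates: C₊=(8.8890,4.5690) cross=19.018; C₋=(5.5845,-5.9715) cross=-19.018
  mode + wants cross > 0 → take C=(8.8890,4.5690) (cross=19.018)
ex = (C−B)/|BC| = (0.8968,0.4424); ey = (-0.4424,0.8968)
P = B + 3.24·ex + -2.03·ey = (5.5181,0.6427)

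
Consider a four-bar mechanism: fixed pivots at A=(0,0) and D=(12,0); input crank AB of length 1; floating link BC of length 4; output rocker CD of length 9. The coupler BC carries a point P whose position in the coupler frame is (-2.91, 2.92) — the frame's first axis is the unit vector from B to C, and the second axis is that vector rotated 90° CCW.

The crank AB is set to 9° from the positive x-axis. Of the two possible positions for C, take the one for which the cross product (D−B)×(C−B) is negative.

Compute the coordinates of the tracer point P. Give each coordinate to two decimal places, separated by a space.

1.43 4.25

A=(0,0), D=(12.00,0)
B = A + 1.00·(cos9°, sin9°) = (0.9877, 0.1564)
|BD| = 11.0134
circle(B,4.00) ∩ circle(D,9.00): a=2.5558, h=3.0770
  candidates: C₊=(3.5869,3.1968) cross=33.889; C₋=(3.4995,-2.9566) cross=-33.889
  mode - wants cross < 0 → take C=(3.4995,-2.9566) (cross=-33.889)
ex = (C−B)/|BC| = (0.6280,-0.7783); ey = (0.7783,0.6280)
P = B + -2.91·ex + 2.92·ey = (1.4329,4.2548)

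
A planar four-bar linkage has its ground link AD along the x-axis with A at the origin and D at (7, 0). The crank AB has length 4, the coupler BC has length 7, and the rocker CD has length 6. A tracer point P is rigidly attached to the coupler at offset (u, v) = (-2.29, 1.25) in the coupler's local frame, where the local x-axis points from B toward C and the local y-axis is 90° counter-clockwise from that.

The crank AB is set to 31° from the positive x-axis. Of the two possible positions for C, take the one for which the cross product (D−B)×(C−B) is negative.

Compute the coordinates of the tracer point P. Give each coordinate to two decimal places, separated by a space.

A=(0,0), D=(7.00,0)
B = A + 4.00·(cos31°, sin31°) = (3.4287, 2.0602)
|BD| = 4.1229
circle(B,7.00) ∩ circle(D,6.00): a=3.6380, h=5.9804
  candidates: C₊=(9.5682,5.4226) cross=24.657; C₋=(3.5917,-4.9379) cross=-24.657
  mode - wants cross < 0 → take C=(3.5917,-4.9379) (cross=-24.657)
ex = (C−B)/|BC| = (0.0233,-0.9997); ey = (0.9997,0.0233)
P = B + -2.29·ex + 1.25·ey = (4.6250,4.3786)

4.63 4.38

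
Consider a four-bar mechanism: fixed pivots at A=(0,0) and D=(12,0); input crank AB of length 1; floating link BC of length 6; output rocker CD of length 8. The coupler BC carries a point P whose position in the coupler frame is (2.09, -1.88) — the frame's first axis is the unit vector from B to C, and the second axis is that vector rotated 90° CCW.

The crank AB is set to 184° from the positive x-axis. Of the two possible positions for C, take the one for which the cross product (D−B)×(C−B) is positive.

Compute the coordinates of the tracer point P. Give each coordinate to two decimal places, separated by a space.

A=(0,0), D=(12.00,0)
B = A + 1.00·(cos184°, sin184°) = (-0.9976, -0.0698)
|BD| = 12.9978
circle(B,6.00) ∩ circle(D,8.00): a=5.4218, h=2.5699
  candidates: C₊=(4.4103,2.5292) cross=33.403; C₋=(4.4379,-2.6105) cross=-33.403
  mode + wants cross > 0 → take C=(4.4103,2.5292) (cross=33.403)
ex = (C−B)/|BC| = (0.9013,0.4332); ey = (-0.4332,0.9013)
P = B + 2.09·ex + -1.88·ey = (1.7005,-0.8589)

1.70 -0.86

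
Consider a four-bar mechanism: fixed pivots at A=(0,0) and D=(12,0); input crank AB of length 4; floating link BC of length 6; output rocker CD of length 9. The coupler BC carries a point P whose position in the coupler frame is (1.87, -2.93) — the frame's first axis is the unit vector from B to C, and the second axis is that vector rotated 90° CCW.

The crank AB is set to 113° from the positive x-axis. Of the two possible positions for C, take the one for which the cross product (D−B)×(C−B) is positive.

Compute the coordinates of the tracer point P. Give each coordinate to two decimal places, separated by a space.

A=(0,0), D=(12.00,0)
B = A + 4.00·(cos113°, sin113°) = (-1.5629, 3.6820)
|BD| = 14.0538
circle(B,6.00) ∩ circle(D,9.00): a=5.4259, h=2.5611
  candidates: C₊=(4.3445,4.7321) cross=35.993; C₋=(3.0025,-0.2112) cross=-35.993
  mode + wants cross > 0 → take C=(4.3445,4.7321) (cross=35.993)
ex = (C−B)/|BC| = (0.9846,0.1750); ey = (-0.1750,0.9846)
P = B + 1.87·ex + -2.93·ey = (0.7910,1.1245)

0.79 1.12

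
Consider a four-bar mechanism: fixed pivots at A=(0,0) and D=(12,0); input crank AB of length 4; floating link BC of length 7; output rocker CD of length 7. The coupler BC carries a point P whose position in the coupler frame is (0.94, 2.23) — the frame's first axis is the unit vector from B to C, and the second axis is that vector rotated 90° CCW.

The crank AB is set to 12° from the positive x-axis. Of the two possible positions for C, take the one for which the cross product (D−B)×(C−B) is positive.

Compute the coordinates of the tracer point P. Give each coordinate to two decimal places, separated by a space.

A=(0,0), D=(12.00,0)
B = A + 4.00·(cos12°, sin12°) = (3.9126, 0.8316)
|BD| = 8.1301
circle(B,7.00) ∩ circle(D,7.00): a=4.0650, h=5.6987
  candidates: C₊=(8.5392,6.0847) cross=46.331; C₋=(7.3734,-5.2530) cross=-46.331
  mode + wants cross > 0 → take C=(8.5392,6.0847) (cross=46.331)
ex = (C−B)/|BC| = (0.6609,0.7504); ey = (-0.7504,0.6609)
P = B + 0.94·ex + 2.23·ey = (2.8604,3.0110)

2.86 3.01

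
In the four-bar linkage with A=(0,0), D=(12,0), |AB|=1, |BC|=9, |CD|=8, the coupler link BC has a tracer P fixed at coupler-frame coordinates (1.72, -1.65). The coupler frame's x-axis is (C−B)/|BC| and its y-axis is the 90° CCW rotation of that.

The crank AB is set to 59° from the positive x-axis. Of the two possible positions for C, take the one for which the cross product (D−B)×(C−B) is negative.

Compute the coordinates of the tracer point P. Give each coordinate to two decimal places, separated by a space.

A=(0,0), D=(12.00,0)
B = A + 1.00·(cos59°, sin59°) = (0.5150, 0.8572)
|BD| = 11.5169
circle(B,9.00) ∩ circle(D,8.00): a=6.4965, h=6.2286
  candidates: C₊=(7.4571,6.5850) cross=71.734; C₋=(6.5299,-5.8377) cross=-71.734
  mode - wants cross < 0 → take C=(6.5299,-5.8377) (cross=-71.734)
ex = (C−B)/|BC| = (0.6683,-0.7439); ey = (0.7439,0.6683)
P = B + 1.72·ex + -1.65·ey = (0.4372,-1.5250)

0.44 -1.53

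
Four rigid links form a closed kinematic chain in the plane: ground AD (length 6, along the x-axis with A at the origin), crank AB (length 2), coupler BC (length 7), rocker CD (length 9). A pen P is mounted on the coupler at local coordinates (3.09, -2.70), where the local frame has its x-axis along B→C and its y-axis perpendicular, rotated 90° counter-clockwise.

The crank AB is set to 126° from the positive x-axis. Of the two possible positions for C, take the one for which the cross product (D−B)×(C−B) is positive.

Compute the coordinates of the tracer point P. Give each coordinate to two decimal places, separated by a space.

A=(0,0), D=(6.00,0)
B = A + 2.00·(cos126°, sin126°) = (-1.1756, 1.6180)
|BD| = 7.3557
circle(B,7.00) ∩ circle(D,9.00): a=1.5027, h=6.8368
  candidates: C₊=(1.7942,7.9568) cross=50.290; C₋=(-1.2136,-5.3819) cross=-50.290
  mode + wants cross > 0 → take C=(1.7942,7.9568) (cross=50.290)
ex = (C−B)/|BC| = (0.4243,0.9055); ey = (-0.9055,0.4243)
P = B + 3.09·ex + -2.70·ey = (2.5803,3.2707)

2.58 3.27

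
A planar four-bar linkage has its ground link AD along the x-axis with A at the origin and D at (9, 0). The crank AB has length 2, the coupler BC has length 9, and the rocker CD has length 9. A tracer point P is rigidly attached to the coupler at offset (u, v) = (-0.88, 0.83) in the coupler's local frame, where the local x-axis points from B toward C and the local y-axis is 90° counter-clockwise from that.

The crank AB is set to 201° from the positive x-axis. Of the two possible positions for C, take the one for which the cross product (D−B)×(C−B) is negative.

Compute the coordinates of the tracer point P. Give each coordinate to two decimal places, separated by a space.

A=(0,0), D=(9.00,0)
B = A + 2.00·(cos201°, sin201°) = (-1.8672, -0.7167)
|BD| = 10.8908
circle(B,9.00) ∩ circle(D,9.00): a=5.4454, h=7.1657
  candidates: C₊=(3.0948,6.7918) cross=78.040; C₋=(4.0380,-7.5086) cross=-78.040
  mode - wants cross < 0 → take C=(4.0380,-7.5086) (cross=-78.040)
ex = (C−B)/|BC| = (0.6561,-0.7546); ey = (0.7546,0.6561)
P = B + -0.88·ex + 0.83·ey = (-1.8182,0.4919)

-1.82 0.49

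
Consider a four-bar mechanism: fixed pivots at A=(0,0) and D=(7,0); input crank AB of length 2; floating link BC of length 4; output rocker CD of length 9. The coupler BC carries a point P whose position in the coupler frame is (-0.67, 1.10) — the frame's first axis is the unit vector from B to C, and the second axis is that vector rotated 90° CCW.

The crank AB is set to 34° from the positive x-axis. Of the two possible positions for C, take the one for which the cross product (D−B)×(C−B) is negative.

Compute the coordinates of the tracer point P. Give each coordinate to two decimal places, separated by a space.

A=(0,0), D=(7.00,0)
B = A + 2.00·(cos34°, sin34°) = (1.6581, 1.1184)
|BD| = 5.4577
circle(B,4.00) ∩ circle(D,9.00): a=-3.2260, h=2.3650
  candidates: C₊=(-1.0148,4.0942) cross=12.907; C₋=(-1.9841,-0.5353) cross=-12.907
  mode - wants cross < 0 → take C=(-1.9841,-0.5353) (cross=-12.907)
ex = (C−B)/|BC| = (-0.9105,-0.4134); ey = (0.4134,-0.9105)
P = B + -0.67·ex + 1.10·ey = (2.7229,0.3938)

2.72 0.39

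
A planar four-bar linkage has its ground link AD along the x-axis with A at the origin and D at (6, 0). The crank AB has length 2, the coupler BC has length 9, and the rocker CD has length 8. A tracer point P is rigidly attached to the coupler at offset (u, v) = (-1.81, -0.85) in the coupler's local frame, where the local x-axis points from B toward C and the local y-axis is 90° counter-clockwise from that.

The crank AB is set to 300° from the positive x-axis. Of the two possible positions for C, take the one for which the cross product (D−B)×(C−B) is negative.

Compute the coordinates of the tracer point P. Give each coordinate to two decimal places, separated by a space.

A=(0,0), D=(6.00,0)
B = A + 2.00·(cos300°, sin300°) = (1.0000, -1.7321)
|BD| = 5.2915
circle(B,9.00) ∩ circle(D,8.00): a=4.2521, h=7.9322
  candidates: C₊=(2.4214,7.1550) cross=41.973; C₋=(7.6143,-7.8354) cross=-41.973
  mode - wants cross < 0 → take C=(7.6143,-7.8354) (cross=-41.973)
ex = (C−B)/|BC| = (0.7349,-0.6782); ey = (0.6782,0.7349)
P = B + -1.81·ex + -0.85·ey = (-0.9066,-1.1293)

-0.91 -1.13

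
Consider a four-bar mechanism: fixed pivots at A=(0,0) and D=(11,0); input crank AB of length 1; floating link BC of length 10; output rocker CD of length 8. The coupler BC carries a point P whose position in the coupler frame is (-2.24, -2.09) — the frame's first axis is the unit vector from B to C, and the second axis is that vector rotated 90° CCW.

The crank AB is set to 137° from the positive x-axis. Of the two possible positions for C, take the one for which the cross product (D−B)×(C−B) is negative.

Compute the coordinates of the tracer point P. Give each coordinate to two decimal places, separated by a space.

A=(0,0), D=(11.00,0)
B = A + 1.00·(cos137°, sin137°) = (-0.7314, 0.6820)
|BD| = 11.7512
circle(B,10.00) ∩ circle(D,8.00): a=7.4073, h=6.7180
  candidates: C₊=(7.0534,6.9588) cross=78.944; C₋=(6.2736,-6.4546) cross=-78.944
  mode - wants cross < 0 → take C=(6.2736,-6.4546) (cross=-78.944)
ex = (C−B)/|BC| = (0.7005,-0.7137); ey = (0.7137,0.7005)
P = B + -2.24·ex + -2.09·ey = (-3.7920,0.8165)

-3.79 0.82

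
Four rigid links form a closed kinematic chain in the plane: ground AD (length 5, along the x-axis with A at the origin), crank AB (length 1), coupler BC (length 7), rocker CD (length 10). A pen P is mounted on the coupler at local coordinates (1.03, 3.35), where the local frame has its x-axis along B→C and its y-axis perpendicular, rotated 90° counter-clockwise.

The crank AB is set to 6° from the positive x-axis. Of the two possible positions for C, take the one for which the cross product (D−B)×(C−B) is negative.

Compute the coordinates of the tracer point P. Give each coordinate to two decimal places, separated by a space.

2.90 -2.84

A=(0,0), D=(5.00,0)
B = A + 1.00·(cos6°, sin6°) = (0.9945, 0.1045)
|BD| = 4.0068
circle(B,7.00) ∩ circle(D,10.00): a=-4.3607, h=5.4758
  candidates: C₊=(-3.2218,5.6922) cross=21.941; C₋=(-3.5075,-5.2556) cross=-21.941
  mode - wants cross < 0 → take C=(-3.5075,-5.2556) (cross=-21.941)
ex = (C−B)/|BC| = (-0.6432,-0.7657); ey = (0.7657,-0.6432)
P = B + 1.03·ex + 3.35·ey = (2.8973,-2.8387)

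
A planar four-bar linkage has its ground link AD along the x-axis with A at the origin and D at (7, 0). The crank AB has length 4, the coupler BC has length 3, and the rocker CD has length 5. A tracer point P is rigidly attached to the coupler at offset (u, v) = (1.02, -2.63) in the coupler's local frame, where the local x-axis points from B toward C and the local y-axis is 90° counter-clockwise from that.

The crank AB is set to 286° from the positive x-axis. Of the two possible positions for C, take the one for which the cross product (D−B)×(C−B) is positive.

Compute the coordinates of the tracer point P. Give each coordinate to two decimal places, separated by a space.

A=(0,0), D=(7.00,0)
B = A + 4.00·(cos286°, sin286°) = (1.1025, -3.8450)
|BD| = 7.0402
circle(B,3.00) ∩ circle(D,5.00): a=2.3838, h=1.8214
  candidates: C₊=(2.1046,-1.0173) cross=12.823; C₋=(4.0942,-4.0689) cross=-12.823
  mode + wants cross > 0 → take C=(2.1046,-1.0173) (cross=12.823)
ex = (C−B)/|BC| = (0.3340,0.9426); ey = (-0.9426,0.3340)
P = B + 1.02·ex + -2.63·ey = (3.9222,-3.7621)

3.92 -3.76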